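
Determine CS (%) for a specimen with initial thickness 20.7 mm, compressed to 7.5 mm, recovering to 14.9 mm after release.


CS = (t0 - recovered) / (t0 - ts) * 100
= (20.7 - 14.9) / (20.7 - 7.5) * 100
= 5.8 / 13.2 * 100
= 43.9%

43.9%


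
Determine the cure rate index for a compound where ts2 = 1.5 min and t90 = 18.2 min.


CRI = 100 / (t90 - ts2)
= 100 / (18.2 - 1.5)
= 100 / 16.7
= 5.99 min^-1

5.99 min^-1


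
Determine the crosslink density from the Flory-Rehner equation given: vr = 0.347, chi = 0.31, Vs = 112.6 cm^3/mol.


ln(1 - vr) = ln(1 - 0.347) = -0.4262
Numerator = -((-0.4262) + 0.347 + 0.31 * 0.347^2) = 0.0419
Denominator = 112.6 * (0.347^(1/3) - 0.347/2) = 59.5891
nu = 0.0419 / 59.5891 = 7.0233e-04 mol/cm^3

7.0233e-04 mol/cm^3


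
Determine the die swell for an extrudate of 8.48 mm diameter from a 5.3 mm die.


Die swell ratio = D_extrudate / D_die
= 8.48 / 5.3
= 1.6

Die swell = 1.6


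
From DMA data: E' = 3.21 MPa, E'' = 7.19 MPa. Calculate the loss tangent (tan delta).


tan delta = E'' / E'
= 7.19 / 3.21
= 2.2399

tan delta = 2.2399


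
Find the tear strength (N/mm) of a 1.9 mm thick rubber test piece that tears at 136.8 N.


Tear strength = force / thickness
= 136.8 / 1.9
= 72.0 N/mm

72.0 N/mm


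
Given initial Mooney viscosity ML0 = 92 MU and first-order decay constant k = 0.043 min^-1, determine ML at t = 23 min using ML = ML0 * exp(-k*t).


ML = ML0 * exp(-k * t)
ML = 92 * exp(-0.043 * 23)
ML = 92 * 0.3719
ML = 34.22 MU

34.22 MU


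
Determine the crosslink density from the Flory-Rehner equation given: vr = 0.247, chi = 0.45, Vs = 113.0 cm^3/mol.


ln(1 - vr) = ln(1 - 0.247) = -0.2837
Numerator = -((-0.2837) + 0.247 + 0.45 * 0.247^2) = 0.0092
Denominator = 113.0 * (0.247^(1/3) - 0.247/2) = 56.9442
nu = 0.0092 / 56.9442 = 1.6219e-04 mol/cm^3

1.6219e-04 mol/cm^3


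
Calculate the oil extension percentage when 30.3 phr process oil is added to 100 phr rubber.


Oil % = oil / (100 + oil) * 100
= 30.3 / (100 + 30.3) * 100
= 30.3 / 130.3 * 100
= 23.25%

23.25%


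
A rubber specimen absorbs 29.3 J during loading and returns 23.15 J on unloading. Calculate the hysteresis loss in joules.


Hysteresis loss = loading - unloading
= 29.3 - 23.15
= 6.15 J

6.15 J


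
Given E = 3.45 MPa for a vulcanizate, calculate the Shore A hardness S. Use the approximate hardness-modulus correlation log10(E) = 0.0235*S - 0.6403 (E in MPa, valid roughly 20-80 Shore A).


log10(E) = 0.0235*S - 0.6403  =>  S = (log10(E) + 0.6403) / 0.0235
log10(3.45) = 0.537819
S = (0.537819 + 0.6403) / 0.0235 = 1.178119 / 0.0235
S = 50.1

Shore A = 50.1


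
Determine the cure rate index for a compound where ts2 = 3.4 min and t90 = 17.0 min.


CRI = 100 / (t90 - ts2)
= 100 / (17.0 - 3.4)
= 100 / 13.6
= 7.35 min^-1

7.35 min^-1


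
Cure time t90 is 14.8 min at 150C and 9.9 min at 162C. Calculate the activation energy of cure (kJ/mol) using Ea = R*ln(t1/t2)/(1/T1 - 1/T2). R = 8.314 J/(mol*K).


T1 = 423.15 K, T2 = 435.15 K
1/T1 - 1/T2 = 6.5170e-05
ln(t1/t2) = ln(14.8/9.9) = 0.4021
Ea = 8.314 * 0.4021 / 6.5170e-05 = 51296.5311 J/mol
Ea = 51.3 kJ/mol

51.3 kJ/mol


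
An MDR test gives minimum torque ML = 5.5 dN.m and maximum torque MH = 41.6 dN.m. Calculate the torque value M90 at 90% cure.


M90 = ML + 0.9 * (MH - ML)
M90 = 5.5 + 0.9 * (41.6 - 5.5)
M90 = 5.5 + 0.9 * 36.1
M90 = 37.99 dN.m

37.99 dN.m


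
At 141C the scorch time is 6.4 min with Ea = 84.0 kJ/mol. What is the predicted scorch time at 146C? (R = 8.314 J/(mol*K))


Convert temperatures: T1 = 141 + 273.15 = 414.15 K, T2 = 146 + 273.15 = 419.15 K
ts2_new = 6.4 * exp(84000 / 8.314 * (1/419.15 - 1/414.15))
1/T2 - 1/T1 = -2.8803e-05
ts2_new = 4.78 min

4.78 min


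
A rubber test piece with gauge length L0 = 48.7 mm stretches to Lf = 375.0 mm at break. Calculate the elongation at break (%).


Elongation = (Lf - L0) / L0 * 100
= (375.0 - 48.7) / 48.7 * 100
= 326.3 / 48.7 * 100
= 670.0%

670.0%


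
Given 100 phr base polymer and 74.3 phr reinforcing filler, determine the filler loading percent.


Filler % = filler / (rubber + filler) * 100
= 74.3 / (100 + 74.3) * 100
= 74.3 / 174.3 * 100
= 42.63%

42.63%


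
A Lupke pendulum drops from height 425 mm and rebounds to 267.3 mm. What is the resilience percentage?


Resilience = h_rebound / h_drop * 100
= 267.3 / 425 * 100
= 62.9%

62.9%


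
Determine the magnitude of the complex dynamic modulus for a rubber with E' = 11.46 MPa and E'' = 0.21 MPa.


|E*| = sqrt(E'^2 + E''^2)
= sqrt(11.46^2 + 0.21^2)
= sqrt(131.3316 + 0.0441)
= 11.462 MPa

11.462 MPa


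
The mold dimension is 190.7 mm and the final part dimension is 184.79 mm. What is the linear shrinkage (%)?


Shrinkage = (mold - part) / mold * 100
= (190.7 - 184.79) / 190.7 * 100
= 5.91 / 190.7 * 100
= 3.1%

3.1%


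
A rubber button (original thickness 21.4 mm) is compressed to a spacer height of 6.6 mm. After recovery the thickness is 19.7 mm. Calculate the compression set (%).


CS = (t0 - recovered) / (t0 - ts) * 100
= (21.4 - 19.7) / (21.4 - 6.6) * 100
= 1.7 / 14.8 * 100
= 11.5%

11.5%


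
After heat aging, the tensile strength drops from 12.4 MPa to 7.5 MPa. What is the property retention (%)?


Retention = aged / original * 100
= 7.5 / 12.4 * 100
= 60.5%

60.5%


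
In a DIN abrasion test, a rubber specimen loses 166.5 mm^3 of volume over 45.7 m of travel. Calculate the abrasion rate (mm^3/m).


Rate = volume_loss / distance
= 166.5 / 45.7
= 3.643 mm^3/m

3.643 mm^3/m


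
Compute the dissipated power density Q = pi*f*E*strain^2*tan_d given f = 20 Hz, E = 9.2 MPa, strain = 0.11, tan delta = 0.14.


Q = pi * f * E * strain^2 * tan_d
= pi * 20 * 9.2 * 0.11^2 * 0.14
= pi * 20 * 9.2 * 0.0121 * 0.14
= 0.9792

Q = 0.9792


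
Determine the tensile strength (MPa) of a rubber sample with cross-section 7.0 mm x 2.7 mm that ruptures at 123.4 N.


Area = width * thickness = 7.0 * 2.7 = 18.9 mm^2
TS = force / area = 123.4 / 18.9 = 6.53 MPa

6.53 MPa


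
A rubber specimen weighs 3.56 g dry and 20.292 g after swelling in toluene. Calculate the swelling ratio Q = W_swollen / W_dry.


Q = W_swollen / W_dry
Q = 20.292 / 3.56
Q = 5.7

Q = 5.7


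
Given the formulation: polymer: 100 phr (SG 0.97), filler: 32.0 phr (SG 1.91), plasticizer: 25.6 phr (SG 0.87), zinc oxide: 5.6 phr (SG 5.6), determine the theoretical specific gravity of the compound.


Sum of weights = 163.2
Volume contributions:
  polymer: 100/0.97 = 103.0928
  filler: 32.0/1.91 = 16.7539
  plasticizer: 25.6/0.87 = 29.4253
  zinc oxide: 5.6/5.6 = 1.0000
Sum of volumes = 150.2720
SG = 163.2 / 150.2720 = 1.086

SG = 1.086


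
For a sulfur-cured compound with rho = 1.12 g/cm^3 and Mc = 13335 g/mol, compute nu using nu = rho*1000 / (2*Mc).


nu = rho * 1000 / (2 * Mc)
nu = 1.12 * 1000 / (2 * 13335)
nu = 1120.0 / 26670
nu = 0.0420 mol/L

0.0420 mol/L


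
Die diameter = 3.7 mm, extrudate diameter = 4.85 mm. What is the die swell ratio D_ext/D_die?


Die swell ratio = D_extrudate / D_die
= 4.85 / 3.7
= 1.311

Die swell = 1.311


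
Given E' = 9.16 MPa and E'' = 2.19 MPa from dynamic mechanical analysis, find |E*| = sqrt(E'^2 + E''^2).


|E*| = sqrt(E'^2 + E''^2)
= sqrt(9.16^2 + 2.19^2)
= sqrt(83.9056 + 4.7961)
= 9.418 MPa

9.418 MPa


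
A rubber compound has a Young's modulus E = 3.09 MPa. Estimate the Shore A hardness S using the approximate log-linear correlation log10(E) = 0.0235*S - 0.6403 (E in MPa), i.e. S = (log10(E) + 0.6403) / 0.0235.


log10(E) = 0.0235*S - 0.6403  =>  S = (log10(E) + 0.6403) / 0.0235
log10(3.09) = 0.489958
S = (0.489958 + 0.6403) / 0.0235 = 1.130258 / 0.0235
S = 48.1

Shore A = 48.1


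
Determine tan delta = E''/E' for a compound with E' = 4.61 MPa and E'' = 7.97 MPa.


tan delta = E'' / E'
= 7.97 / 4.61
= 1.7289

tan delta = 1.7289


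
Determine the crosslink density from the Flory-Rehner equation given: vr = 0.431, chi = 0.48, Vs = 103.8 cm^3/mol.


ln(1 - vr) = ln(1 - 0.431) = -0.5639
Numerator = -((-0.5639) + 0.431 + 0.48 * 0.431^2) = 0.0437
Denominator = 103.8 * (0.431^(1/3) - 0.431/2) = 56.0384
nu = 0.0437 / 56.0384 = 7.7999e-04 mol/cm^3

7.7999e-04 mol/cm^3


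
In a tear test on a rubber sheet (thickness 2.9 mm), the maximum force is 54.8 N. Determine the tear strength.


Tear strength = force / thickness
= 54.8 / 2.9
= 18.9 N/mm

18.9 N/mm


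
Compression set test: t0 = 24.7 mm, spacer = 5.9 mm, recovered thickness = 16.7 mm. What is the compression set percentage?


CS = (t0 - recovered) / (t0 - ts) * 100
= (24.7 - 16.7) / (24.7 - 5.9) * 100
= 8.0 / 18.8 * 100
= 42.6%

42.6%


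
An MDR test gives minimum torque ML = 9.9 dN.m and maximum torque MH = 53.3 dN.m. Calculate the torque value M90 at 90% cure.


M90 = ML + 0.9 * (MH - ML)
M90 = 9.9 + 0.9 * (53.3 - 9.9)
M90 = 9.9 + 0.9 * 43.4
M90 = 48.96 dN.m

48.96 dN.m


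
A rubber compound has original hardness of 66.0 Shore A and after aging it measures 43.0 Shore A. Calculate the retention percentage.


Retention = aged / original * 100
= 43.0 / 66.0 * 100
= 65.2%

65.2%


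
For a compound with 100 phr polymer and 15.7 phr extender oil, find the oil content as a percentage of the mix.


Oil % = oil / (100 + oil) * 100
= 15.7 / (100 + 15.7) * 100
= 15.7 / 115.7 * 100
= 13.57%

13.57%


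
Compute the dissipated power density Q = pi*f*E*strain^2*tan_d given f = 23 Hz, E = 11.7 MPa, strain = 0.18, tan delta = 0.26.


Q = pi * f * E * strain^2 * tan_d
= pi * 23 * 11.7 * 0.18^2 * 0.26
= pi * 23 * 11.7 * 0.0324 * 0.26
= 7.1217

Q = 7.1217


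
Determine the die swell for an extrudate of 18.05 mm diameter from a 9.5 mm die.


Die swell ratio = D_extrudate / D_die
= 18.05 / 9.5
= 1.9

Die swell = 1.9


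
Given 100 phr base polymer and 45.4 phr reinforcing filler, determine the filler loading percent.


Filler % = filler / (rubber + filler) * 100
= 45.4 / (100 + 45.4) * 100
= 45.4 / 145.4 * 100
= 31.22%

31.22%


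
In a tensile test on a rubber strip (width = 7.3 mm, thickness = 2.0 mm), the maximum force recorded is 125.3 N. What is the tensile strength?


Area = width * thickness = 7.3 * 2.0 = 14.6 mm^2
TS = force / area = 125.3 / 14.6 = 8.58 MPa

8.58 MPa


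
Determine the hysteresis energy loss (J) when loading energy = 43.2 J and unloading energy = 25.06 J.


Hysteresis loss = loading - unloading
= 43.2 - 25.06
= 18.14 J

18.14 J


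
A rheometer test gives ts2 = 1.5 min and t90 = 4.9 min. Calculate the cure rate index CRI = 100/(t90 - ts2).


CRI = 100 / (t90 - ts2)
= 100 / (4.9 - 1.5)
= 100 / 3.4
= 29.41 min^-1

29.41 min^-1


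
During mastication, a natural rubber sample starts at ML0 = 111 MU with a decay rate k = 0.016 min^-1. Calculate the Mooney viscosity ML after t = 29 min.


ML = ML0 * exp(-k * t)
ML = 111 * exp(-0.016 * 29)
ML = 111 * 0.6288
ML = 69.79 MU

69.79 MU


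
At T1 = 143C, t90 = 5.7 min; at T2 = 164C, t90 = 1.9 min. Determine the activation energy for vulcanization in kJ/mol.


T1 = 416.15 K, T2 = 437.15 K
1/T1 - 1/T2 = 1.1544e-04
ln(t1/t2) = ln(5.7/1.9) = 1.0986
Ea = 8.314 * 1.0986 / 1.1544e-04 = 79125.3346 J/mol
Ea = 79.13 kJ/mol

79.13 kJ/mol


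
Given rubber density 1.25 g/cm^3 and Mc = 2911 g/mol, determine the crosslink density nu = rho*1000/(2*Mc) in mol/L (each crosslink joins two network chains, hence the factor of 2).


nu = rho * 1000 / (2 * Mc)
nu = 1.25 * 1000 / (2 * 2911)
nu = 1250.0 / 5822
nu = 0.2147 mol/L

0.2147 mol/L


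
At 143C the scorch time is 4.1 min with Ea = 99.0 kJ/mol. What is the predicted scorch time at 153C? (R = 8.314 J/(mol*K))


Convert temperatures: T1 = 143 + 273.15 = 416.15 K, T2 = 153 + 273.15 = 426.15 K
ts2_new = 4.1 * exp(99000 / 8.314 * (1/426.15 - 1/416.15))
1/T2 - 1/T1 = -5.6388e-05
ts2_new = 2.09 min

2.09 min


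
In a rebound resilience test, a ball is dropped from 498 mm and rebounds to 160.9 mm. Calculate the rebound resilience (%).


Resilience = h_rebound / h_drop * 100
= 160.9 / 498 * 100
= 32.3%

32.3%


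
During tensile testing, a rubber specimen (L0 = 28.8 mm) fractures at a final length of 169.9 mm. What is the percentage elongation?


Elongation = (Lf - L0) / L0 * 100
= (169.9 - 28.8) / 28.8 * 100
= 141.1 / 28.8 * 100
= 489.9%

489.9%


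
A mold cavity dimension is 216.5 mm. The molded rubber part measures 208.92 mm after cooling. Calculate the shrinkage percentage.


Shrinkage = (mold - part) / mold * 100
= (216.5 - 208.92) / 216.5 * 100
= 7.58 / 216.5 * 100
= 3.5%

3.5%


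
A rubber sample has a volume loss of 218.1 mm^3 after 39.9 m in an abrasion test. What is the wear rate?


Rate = volume_loss / distance
= 218.1 / 39.9
= 5.466 mm^3/m

5.466 mm^3/m


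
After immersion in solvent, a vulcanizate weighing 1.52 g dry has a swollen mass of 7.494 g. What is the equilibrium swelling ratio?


Q = W_swollen / W_dry
Q = 7.494 / 1.52
Q = 4.93

Q = 4.93


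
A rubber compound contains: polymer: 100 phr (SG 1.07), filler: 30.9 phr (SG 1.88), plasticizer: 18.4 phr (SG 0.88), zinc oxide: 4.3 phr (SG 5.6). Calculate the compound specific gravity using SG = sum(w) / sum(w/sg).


Sum of weights = 153.6
Volume contributions:
  polymer: 100/1.07 = 93.4579
  filler: 30.9/1.88 = 16.4362
  plasticizer: 18.4/0.88 = 20.9091
  zinc oxide: 4.3/5.6 = 0.7679
Sum of volumes = 131.5711
SG = 153.6 / 131.5711 = 1.167

SG = 1.167


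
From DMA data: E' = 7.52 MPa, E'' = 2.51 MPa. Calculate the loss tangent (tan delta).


tan delta = E'' / E'
= 2.51 / 7.52
= 0.3338

tan delta = 0.3338


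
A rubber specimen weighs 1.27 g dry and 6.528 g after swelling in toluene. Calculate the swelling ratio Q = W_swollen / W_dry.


Q = W_swollen / W_dry
Q = 6.528 / 1.27
Q = 5.14

Q = 5.14


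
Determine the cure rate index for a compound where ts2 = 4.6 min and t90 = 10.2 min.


CRI = 100 / (t90 - ts2)
= 100 / (10.2 - 4.6)
= 100 / 5.6
= 17.86 min^-1

17.86 min^-1


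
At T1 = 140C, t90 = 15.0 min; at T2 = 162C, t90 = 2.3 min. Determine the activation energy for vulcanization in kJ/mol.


T1 = 413.15 K, T2 = 435.15 K
1/T1 - 1/T2 = 1.2237e-04
ln(t1/t2) = ln(15.0/2.3) = 1.8751
Ea = 8.314 * 1.8751 / 1.2237e-04 = 127399.5905 J/mol
Ea = 127.4 kJ/mol

127.4 kJ/mol


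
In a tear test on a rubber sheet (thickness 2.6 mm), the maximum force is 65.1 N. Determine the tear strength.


Tear strength = force / thickness
= 65.1 / 2.6
= 25.04 N/mm

25.04 N/mm


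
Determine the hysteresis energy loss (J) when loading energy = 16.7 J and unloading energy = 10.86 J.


Hysteresis loss = loading - unloading
= 16.7 - 10.86
= 5.84 J

5.84 J


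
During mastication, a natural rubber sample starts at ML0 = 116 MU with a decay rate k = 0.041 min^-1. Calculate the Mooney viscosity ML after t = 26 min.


ML = ML0 * exp(-k * t)
ML = 116 * exp(-0.041 * 26)
ML = 116 * 0.3444
ML = 39.95 MU

39.95 MU


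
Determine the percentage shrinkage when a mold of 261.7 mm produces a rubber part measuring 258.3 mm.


Shrinkage = (mold - part) / mold * 100
= (261.7 - 258.3) / 261.7 * 100
= 3.4 / 261.7 * 100
= 1.3%

1.3%


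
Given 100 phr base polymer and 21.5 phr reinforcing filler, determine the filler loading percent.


Filler % = filler / (rubber + filler) * 100
= 21.5 / (100 + 21.5) * 100
= 21.5 / 121.5 * 100
= 17.7%

17.7%


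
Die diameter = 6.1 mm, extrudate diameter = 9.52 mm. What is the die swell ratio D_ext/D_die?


Die swell ratio = D_extrudate / D_die
= 9.52 / 6.1
= 1.561

Die swell = 1.561


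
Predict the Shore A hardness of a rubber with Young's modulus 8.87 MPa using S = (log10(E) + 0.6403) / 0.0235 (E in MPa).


log10(E) = 0.0235*S - 0.6403  =>  S = (log10(E) + 0.6403) / 0.0235
log10(8.87) = 0.947924
S = (0.947924 + 0.6403) / 0.0235 = 1.588224 / 0.0235
S = 67.6

Shore A = 67.6


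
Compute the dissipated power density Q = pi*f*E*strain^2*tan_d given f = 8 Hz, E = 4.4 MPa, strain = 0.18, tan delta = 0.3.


Q = pi * f * E * strain^2 * tan_d
= pi * 8 * 4.4 * 0.18^2 * 0.3
= pi * 8 * 4.4 * 0.0324 * 0.3
= 1.0749

Q = 1.0749


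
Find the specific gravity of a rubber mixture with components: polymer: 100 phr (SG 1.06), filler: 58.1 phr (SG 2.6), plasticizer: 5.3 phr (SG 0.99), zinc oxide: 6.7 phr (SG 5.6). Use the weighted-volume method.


Sum of weights = 170.1
Volume contributions:
  polymer: 100/1.06 = 94.3396
  filler: 58.1/2.6 = 22.3462
  plasticizer: 5.3/0.99 = 5.3535
  zinc oxide: 6.7/5.6 = 1.1964
Sum of volumes = 123.2357
SG = 170.1 / 123.2357 = 1.38

SG = 1.38


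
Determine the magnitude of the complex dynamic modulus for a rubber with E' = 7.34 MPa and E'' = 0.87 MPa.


|E*| = sqrt(E'^2 + E''^2)
= sqrt(7.34^2 + 0.87^2)
= sqrt(53.8756 + 0.7569)
= 7.391 MPa

7.391 MPa


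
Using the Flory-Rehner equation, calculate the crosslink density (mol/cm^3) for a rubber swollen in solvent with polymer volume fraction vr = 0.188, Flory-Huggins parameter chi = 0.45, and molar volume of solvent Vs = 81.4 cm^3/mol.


ln(1 - vr) = ln(1 - 0.188) = -0.2083
Numerator = -((-0.2083) + 0.188 + 0.45 * 0.188^2) = 0.0044
Denominator = 81.4 * (0.188^(1/3) - 0.188/2) = 38.9796
nu = 0.0044 / 38.9796 = 1.1160e-04 mol/cm^3

1.1160e-04 mol/cm^3


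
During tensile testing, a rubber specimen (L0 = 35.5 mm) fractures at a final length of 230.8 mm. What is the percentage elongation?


Elongation = (Lf - L0) / L0 * 100
= (230.8 - 35.5) / 35.5 * 100
= 195.3 / 35.5 * 100
= 550.1%

550.1%


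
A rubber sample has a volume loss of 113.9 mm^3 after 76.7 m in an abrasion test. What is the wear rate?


Rate = volume_loss / distance
= 113.9 / 76.7
= 1.485 mm^3/m

1.485 mm^3/m


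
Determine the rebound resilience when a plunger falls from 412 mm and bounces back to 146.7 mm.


Resilience = h_rebound / h_drop * 100
= 146.7 / 412 * 100
= 35.6%

35.6%


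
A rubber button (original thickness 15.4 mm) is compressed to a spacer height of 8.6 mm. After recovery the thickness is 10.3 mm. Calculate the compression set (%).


CS = (t0 - recovered) / (t0 - ts) * 100
= (15.4 - 10.3) / (15.4 - 8.6) * 100
= 5.1 / 6.8 * 100
= 75.0%

75.0%


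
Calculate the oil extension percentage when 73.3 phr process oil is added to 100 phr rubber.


Oil % = oil / (100 + oil) * 100
= 73.3 / (100 + 73.3) * 100
= 73.3 / 173.3 * 100
= 42.3%

42.3%


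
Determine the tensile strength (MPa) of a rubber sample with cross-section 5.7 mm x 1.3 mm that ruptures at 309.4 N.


Area = width * thickness = 5.7 * 1.3 = 7.41 mm^2
TS = force / area = 309.4 / 7.41 = 41.75 MPa

41.75 MPa


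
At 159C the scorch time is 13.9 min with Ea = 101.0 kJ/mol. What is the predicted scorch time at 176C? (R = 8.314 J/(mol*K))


Convert temperatures: T1 = 159 + 273.15 = 432.15 K, T2 = 176 + 273.15 = 449.15 K
ts2_new = 13.9 * exp(101000 / 8.314 * (1/449.15 - 1/432.15))
1/T2 - 1/T1 = -8.7584e-05
ts2_new = 4.8 min

4.8 min


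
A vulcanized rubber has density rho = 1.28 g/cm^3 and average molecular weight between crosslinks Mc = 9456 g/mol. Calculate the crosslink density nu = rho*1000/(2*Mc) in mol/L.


nu = rho * 1000 / (2 * Mc)
nu = 1.28 * 1000 / (2 * 9456)
nu = 1280.0 / 18912
nu = 0.0677 mol/L

0.0677 mol/L


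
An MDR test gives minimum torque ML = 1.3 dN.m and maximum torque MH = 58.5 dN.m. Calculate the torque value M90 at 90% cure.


M90 = ML + 0.9 * (MH - ML)
M90 = 1.3 + 0.9 * (58.5 - 1.3)
M90 = 1.3 + 0.9 * 57.2
M90 = 52.78 dN.m

52.78 dN.m


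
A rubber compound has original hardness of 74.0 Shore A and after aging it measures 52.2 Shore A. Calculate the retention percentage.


Retention = aged / original * 100
= 52.2 / 74.0 * 100
= 70.5%

70.5%


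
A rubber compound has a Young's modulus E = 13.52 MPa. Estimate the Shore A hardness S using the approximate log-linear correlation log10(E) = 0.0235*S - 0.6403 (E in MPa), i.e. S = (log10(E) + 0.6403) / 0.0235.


log10(E) = 0.0235*S - 0.6403  =>  S = (log10(E) + 0.6403) / 0.0235
log10(13.52) = 1.130977
S = (1.130977 + 0.6403) / 0.0235 = 1.771277 / 0.0235
S = 75.4

Shore A = 75.4


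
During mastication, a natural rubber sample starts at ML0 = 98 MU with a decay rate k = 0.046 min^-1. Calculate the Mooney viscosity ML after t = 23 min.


ML = ML0 * exp(-k * t)
ML = 98 * exp(-0.046 * 23)
ML = 98 * 0.3471
ML = 34.02 MU

34.02 MU


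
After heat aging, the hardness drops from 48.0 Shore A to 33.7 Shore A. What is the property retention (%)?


Retention = aged / original * 100
= 33.7 / 48.0 * 100
= 70.2%

70.2%


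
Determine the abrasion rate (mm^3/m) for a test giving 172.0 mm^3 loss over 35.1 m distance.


Rate = volume_loss / distance
= 172.0 / 35.1
= 4.9 mm^3/m

4.9 mm^3/m


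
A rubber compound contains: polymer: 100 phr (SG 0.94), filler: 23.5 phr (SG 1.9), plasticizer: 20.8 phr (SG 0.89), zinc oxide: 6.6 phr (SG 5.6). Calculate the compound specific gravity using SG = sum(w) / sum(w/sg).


Sum of weights = 150.9
Volume contributions:
  polymer: 100/0.94 = 106.3830
  filler: 23.5/1.9 = 12.3684
  plasticizer: 20.8/0.89 = 23.3708
  zinc oxide: 6.6/5.6 = 1.1786
Sum of volumes = 143.3008
SG = 150.9 / 143.3008 = 1.053

SG = 1.053


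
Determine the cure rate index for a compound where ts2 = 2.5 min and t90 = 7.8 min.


CRI = 100 / (t90 - ts2)
= 100 / (7.8 - 2.5)
= 100 / 5.3
= 18.87 min^-1

18.87 min^-1


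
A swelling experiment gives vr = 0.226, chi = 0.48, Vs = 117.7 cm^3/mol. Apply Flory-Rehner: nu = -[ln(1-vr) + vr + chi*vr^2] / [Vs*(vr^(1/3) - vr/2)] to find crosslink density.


ln(1 - vr) = ln(1 - 0.226) = -0.2562
Numerator = -((-0.2562) + 0.226 + 0.48 * 0.226^2) = 0.0057
Denominator = 117.7 * (0.226^(1/3) - 0.226/2) = 58.3933
nu = 0.0057 / 58.3933 = 9.7048e-05 mol/cm^3

9.7048e-05 mol/cm^3


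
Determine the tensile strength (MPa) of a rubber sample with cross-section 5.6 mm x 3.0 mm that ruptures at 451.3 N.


Area = width * thickness = 5.6 * 3.0 = 16.8 mm^2
TS = force / area = 451.3 / 16.8 = 26.86 MPa

26.86 MPa


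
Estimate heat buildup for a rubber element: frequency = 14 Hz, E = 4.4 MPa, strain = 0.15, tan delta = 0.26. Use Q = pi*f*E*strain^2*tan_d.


Q = pi * f * E * strain^2 * tan_d
= pi * 14 * 4.4 * 0.15^2 * 0.26
= pi * 14 * 4.4 * 0.0225 * 0.26
= 1.1321

Q = 1.1321


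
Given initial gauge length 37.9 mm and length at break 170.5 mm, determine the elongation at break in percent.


Elongation = (Lf - L0) / L0 * 100
= (170.5 - 37.9) / 37.9 * 100
= 132.6 / 37.9 * 100
= 349.9%

349.9%


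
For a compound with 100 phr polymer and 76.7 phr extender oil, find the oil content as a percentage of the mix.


Oil % = oil / (100 + oil) * 100
= 76.7 / (100 + 76.7) * 100
= 76.7 / 176.7 * 100
= 43.41%

43.41%


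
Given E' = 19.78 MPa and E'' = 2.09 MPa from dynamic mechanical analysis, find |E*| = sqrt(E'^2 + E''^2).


|E*| = sqrt(E'^2 + E''^2)
= sqrt(19.78^2 + 2.09^2)
= sqrt(391.2484 + 4.3681)
= 19.89 MPa

19.89 MPa


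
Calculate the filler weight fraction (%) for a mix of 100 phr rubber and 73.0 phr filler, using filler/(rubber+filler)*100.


Filler % = filler / (rubber + filler) * 100
= 73.0 / (100 + 73.0) * 100
= 73.0 / 173.0 * 100
= 42.2%

42.2%


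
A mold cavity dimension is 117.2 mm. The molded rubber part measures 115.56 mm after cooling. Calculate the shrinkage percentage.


Shrinkage = (mold - part) / mold * 100
= (117.2 - 115.56) / 117.2 * 100
= 1.64 / 117.2 * 100
= 1.4%

1.4%


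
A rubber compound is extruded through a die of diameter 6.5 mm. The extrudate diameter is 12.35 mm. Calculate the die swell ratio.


Die swell ratio = D_extrudate / D_die
= 12.35 / 6.5
= 1.9

Die swell = 1.9


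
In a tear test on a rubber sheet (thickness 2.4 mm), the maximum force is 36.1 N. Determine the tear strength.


Tear strength = force / thickness
= 36.1 / 2.4
= 15.04 N/mm

15.04 N/mm


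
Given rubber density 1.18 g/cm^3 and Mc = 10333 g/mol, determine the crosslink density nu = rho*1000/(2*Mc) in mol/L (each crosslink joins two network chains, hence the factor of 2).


nu = rho * 1000 / (2 * Mc)
nu = 1.18 * 1000 / (2 * 10333)
nu = 1180.0 / 20666
nu = 0.0571 mol/L

0.0571 mol/L


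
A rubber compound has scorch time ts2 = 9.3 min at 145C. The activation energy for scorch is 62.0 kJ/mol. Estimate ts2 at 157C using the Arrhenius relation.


Convert temperatures: T1 = 145 + 273.15 = 418.15 K, T2 = 157 + 273.15 = 430.15 K
ts2_new = 9.3 * exp(62000 / 8.314 * (1/430.15 - 1/418.15))
1/T2 - 1/T1 = -6.6716e-05
ts2_new = 5.65 min

5.65 min


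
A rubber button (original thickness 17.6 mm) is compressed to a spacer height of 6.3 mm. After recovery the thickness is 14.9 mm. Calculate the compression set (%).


CS = (t0 - recovered) / (t0 - ts) * 100
= (17.6 - 14.9) / (17.6 - 6.3) * 100
= 2.7 / 11.3 * 100
= 23.9%

23.9%


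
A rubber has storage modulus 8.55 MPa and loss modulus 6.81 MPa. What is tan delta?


tan delta = E'' / E'
= 6.81 / 8.55
= 0.7965

tan delta = 0.7965


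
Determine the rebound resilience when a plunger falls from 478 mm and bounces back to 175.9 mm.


Resilience = h_rebound / h_drop * 100
= 175.9 / 478 * 100
= 36.8%

36.8%


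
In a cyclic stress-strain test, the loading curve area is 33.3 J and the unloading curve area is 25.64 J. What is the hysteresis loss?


Hysteresis loss = loading - unloading
= 33.3 - 25.64
= 7.66 J

7.66 J


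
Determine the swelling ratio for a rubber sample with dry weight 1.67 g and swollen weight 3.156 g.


Q = W_swollen / W_dry
Q = 3.156 / 1.67
Q = 1.89

Q = 1.89


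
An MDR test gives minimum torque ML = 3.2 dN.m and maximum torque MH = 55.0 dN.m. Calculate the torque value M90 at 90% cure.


M90 = ML + 0.9 * (MH - ML)
M90 = 3.2 + 0.9 * (55.0 - 3.2)
M90 = 3.2 + 0.9 * 51.8
M90 = 49.82 dN.m

49.82 dN.m


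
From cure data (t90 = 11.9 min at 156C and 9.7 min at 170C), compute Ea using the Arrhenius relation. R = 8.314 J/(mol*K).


T1 = 429.15 K, T2 = 443.15 K
1/T1 - 1/T2 = 7.3615e-05
ln(t1/t2) = ln(11.9/9.7) = 0.2044
Ea = 8.314 * 0.2044 / 7.3615e-05 = 23086.0343 J/mol
Ea = 23.09 kJ/mol

23.09 kJ/mol


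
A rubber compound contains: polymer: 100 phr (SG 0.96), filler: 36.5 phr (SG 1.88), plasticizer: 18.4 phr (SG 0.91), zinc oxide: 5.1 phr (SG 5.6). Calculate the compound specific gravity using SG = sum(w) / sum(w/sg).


Sum of weights = 160.0
Volume contributions:
  polymer: 100/0.96 = 104.1667
  filler: 36.5/1.88 = 19.4149
  plasticizer: 18.4/0.91 = 20.2198
  zinc oxide: 5.1/5.6 = 0.9107
Sum of volumes = 144.7121
SG = 160.0 / 144.7121 = 1.106

SG = 1.106


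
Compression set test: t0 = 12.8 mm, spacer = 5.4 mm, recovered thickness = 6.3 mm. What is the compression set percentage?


CS = (t0 - recovered) / (t0 - ts) * 100
= (12.8 - 6.3) / (12.8 - 5.4) * 100
= 6.5 / 7.4 * 100
= 87.8%

87.8%


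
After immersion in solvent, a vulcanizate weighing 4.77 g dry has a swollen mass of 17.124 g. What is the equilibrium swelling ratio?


Q = W_swollen / W_dry
Q = 17.124 / 4.77
Q = 3.59

Q = 3.59


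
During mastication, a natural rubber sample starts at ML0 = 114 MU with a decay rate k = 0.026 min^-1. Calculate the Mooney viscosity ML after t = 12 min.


ML = ML0 * exp(-k * t)
ML = 114 * exp(-0.026 * 12)
ML = 114 * 0.7320
ML = 83.45 MU

83.45 MU


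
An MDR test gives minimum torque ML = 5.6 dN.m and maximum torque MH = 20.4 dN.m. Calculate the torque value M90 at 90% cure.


M90 = ML + 0.9 * (MH - ML)
M90 = 5.6 + 0.9 * (20.4 - 5.6)
M90 = 5.6 + 0.9 * 14.8
M90 = 18.92 dN.m

18.92 dN.m


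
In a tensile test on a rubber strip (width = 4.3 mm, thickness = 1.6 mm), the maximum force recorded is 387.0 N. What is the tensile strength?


Area = width * thickness = 4.3 * 1.6 = 6.88 mm^2
TS = force / area = 387.0 / 6.88 = 56.25 MPa

56.25 MPa


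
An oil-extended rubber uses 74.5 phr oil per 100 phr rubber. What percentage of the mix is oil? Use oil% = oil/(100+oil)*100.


Oil % = oil / (100 + oil) * 100
= 74.5 / (100 + 74.5) * 100
= 74.5 / 174.5 * 100
= 42.69%

42.69%


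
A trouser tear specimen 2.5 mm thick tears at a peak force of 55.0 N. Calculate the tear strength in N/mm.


Tear strength = force / thickness
= 55.0 / 2.5
= 22.0 N/mm

22.0 N/mm


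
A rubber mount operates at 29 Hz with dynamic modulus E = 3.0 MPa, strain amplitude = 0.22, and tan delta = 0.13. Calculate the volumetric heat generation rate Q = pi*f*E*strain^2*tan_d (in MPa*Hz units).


Q = pi * f * E * strain^2 * tan_d
= pi * 29 * 3.0 * 0.22^2 * 0.13
= pi * 29 * 3.0 * 0.0484 * 0.13
= 1.7197

Q = 1.7197


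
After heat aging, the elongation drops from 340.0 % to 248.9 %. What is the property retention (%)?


Retention = aged / original * 100
= 248.9 / 340.0 * 100
= 73.2%

73.2%


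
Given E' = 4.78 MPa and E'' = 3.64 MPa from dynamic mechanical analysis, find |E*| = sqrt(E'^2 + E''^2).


|E*| = sqrt(E'^2 + E''^2)
= sqrt(4.78^2 + 3.64^2)
= sqrt(22.8484 + 13.2496)
= 6.008 MPa

6.008 MPa


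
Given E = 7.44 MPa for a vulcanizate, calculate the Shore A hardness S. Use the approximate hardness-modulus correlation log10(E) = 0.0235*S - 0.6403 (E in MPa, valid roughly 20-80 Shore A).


log10(E) = 0.0235*S - 0.6403  =>  S = (log10(E) + 0.6403) / 0.0235
log10(7.44) = 0.871573
S = (0.871573 + 0.6403) / 0.0235 = 1.511873 / 0.0235
S = 64.3

Shore A = 64.3


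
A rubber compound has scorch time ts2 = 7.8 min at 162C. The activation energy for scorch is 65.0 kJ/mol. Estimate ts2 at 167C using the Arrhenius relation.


Convert temperatures: T1 = 162 + 273.15 = 435.15 K, T2 = 167 + 273.15 = 440.15 K
ts2_new = 7.8 * exp(65000 / 8.314 * (1/440.15 - 1/435.15))
1/T2 - 1/T1 = -2.6105e-05
ts2_new = 6.36 min

6.36 min


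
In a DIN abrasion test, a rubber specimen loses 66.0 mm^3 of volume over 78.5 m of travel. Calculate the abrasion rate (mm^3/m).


Rate = volume_loss / distance
= 66.0 / 78.5
= 0.841 mm^3/m

0.841 mm^3/m


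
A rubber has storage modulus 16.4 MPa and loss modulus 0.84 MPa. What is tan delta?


tan delta = E'' / E'
= 0.84 / 16.4
= 0.0512

tan delta = 0.0512


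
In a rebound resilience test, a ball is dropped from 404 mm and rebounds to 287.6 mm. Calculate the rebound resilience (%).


Resilience = h_rebound / h_drop * 100
= 287.6 / 404 * 100
= 71.2%

71.2%


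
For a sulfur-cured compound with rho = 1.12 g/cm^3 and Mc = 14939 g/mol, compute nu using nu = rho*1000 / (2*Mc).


nu = rho * 1000 / (2 * Mc)
nu = 1.12 * 1000 / (2 * 14939)
nu = 1120.0 / 29878
nu = 0.0375 mol/L

0.0375 mol/L


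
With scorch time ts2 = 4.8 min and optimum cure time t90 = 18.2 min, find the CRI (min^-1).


CRI = 100 / (t90 - ts2)
= 100 / (18.2 - 4.8)
= 100 / 13.4
= 7.46 min^-1

7.46 min^-1


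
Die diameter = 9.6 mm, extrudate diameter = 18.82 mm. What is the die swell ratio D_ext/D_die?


Die swell ratio = D_extrudate / D_die
= 18.82 / 9.6
= 1.96

Die swell = 1.96


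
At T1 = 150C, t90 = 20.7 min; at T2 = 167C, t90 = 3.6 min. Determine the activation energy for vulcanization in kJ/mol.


T1 = 423.15 K, T2 = 440.15 K
1/T1 - 1/T2 = 9.1275e-05
ln(t1/t2) = ln(20.7/3.6) = 1.7492
Ea = 8.314 * 1.7492 / 9.1275e-05 = 159329.2760 J/mol
Ea = 159.33 kJ/mol

159.33 kJ/mol


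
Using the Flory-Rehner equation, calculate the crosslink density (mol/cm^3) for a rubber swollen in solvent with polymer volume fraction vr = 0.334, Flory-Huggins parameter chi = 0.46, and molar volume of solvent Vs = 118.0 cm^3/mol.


ln(1 - vr) = ln(1 - 0.334) = -0.4065
Numerator = -((-0.4065) + 0.334 + 0.46 * 0.334^2) = 0.0211
Denominator = 118.0 * (0.334^(1/3) - 0.334/2) = 62.1651
nu = 0.0211 / 62.1651 = 3.4022e-04 mol/cm^3

3.4022e-04 mol/cm^3


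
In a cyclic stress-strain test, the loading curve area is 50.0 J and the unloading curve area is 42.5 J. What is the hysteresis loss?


Hysteresis loss = loading - unloading
= 50.0 - 42.5
= 7.5 J

7.5 J


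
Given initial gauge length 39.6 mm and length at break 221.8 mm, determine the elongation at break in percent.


Elongation = (Lf - L0) / L0 * 100
= (221.8 - 39.6) / 39.6 * 100
= 182.2 / 39.6 * 100
= 460.1%

460.1%


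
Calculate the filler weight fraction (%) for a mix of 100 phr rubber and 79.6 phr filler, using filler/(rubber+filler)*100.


Filler % = filler / (rubber + filler) * 100
= 79.6 / (100 + 79.6) * 100
= 79.6 / 179.6 * 100
= 44.32%

44.32%


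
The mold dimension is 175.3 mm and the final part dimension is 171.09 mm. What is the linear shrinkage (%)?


Shrinkage = (mold - part) / mold * 100
= (175.3 - 171.09) / 175.3 * 100
= 4.21 / 175.3 * 100
= 2.4%

2.4%


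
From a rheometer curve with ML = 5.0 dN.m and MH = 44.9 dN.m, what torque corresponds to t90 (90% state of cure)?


M90 = ML + 0.9 * (MH - ML)
M90 = 5.0 + 0.9 * (44.9 - 5.0)
M90 = 5.0 + 0.9 * 39.9
M90 = 40.91 dN.m

40.91 dN.m


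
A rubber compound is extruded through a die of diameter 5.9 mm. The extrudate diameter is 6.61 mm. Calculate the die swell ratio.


Die swell ratio = D_extrudate / D_die
= 6.61 / 5.9
= 1.12

Die swell = 1.12


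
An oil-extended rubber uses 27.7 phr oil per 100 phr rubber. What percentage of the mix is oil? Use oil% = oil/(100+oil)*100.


Oil % = oil / (100 + oil) * 100
= 27.7 / (100 + 27.7) * 100
= 27.7 / 127.7 * 100
= 21.69%

21.69%


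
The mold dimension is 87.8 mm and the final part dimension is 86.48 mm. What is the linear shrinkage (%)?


Shrinkage = (mold - part) / mold * 100
= (87.8 - 86.48) / 87.8 * 100
= 1.32 / 87.8 * 100
= 1.5%

1.5%


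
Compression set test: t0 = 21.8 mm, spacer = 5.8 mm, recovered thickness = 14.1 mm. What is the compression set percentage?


CS = (t0 - recovered) / (t0 - ts) * 100
= (21.8 - 14.1) / (21.8 - 5.8) * 100
= 7.7 / 16.0 * 100
= 48.1%

48.1%


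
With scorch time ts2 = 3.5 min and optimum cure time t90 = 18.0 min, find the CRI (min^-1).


CRI = 100 / (t90 - ts2)
= 100 / (18.0 - 3.5)
= 100 / 14.5
= 6.9 min^-1

6.9 min^-1


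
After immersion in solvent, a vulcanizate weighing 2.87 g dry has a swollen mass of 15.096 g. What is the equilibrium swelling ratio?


Q = W_swollen / W_dry
Q = 15.096 / 2.87
Q = 5.26

Q = 5.26


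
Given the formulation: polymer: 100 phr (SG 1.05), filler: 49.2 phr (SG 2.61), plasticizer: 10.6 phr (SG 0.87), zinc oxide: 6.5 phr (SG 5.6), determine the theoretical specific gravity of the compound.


Sum of weights = 166.3
Volume contributions:
  polymer: 100/1.05 = 95.2381
  filler: 49.2/2.61 = 18.8506
  plasticizer: 10.6/0.87 = 12.1839
  zinc oxide: 6.5/5.6 = 1.1607
Sum of volumes = 127.4333
SG = 166.3 / 127.4333 = 1.305

SG = 1.305


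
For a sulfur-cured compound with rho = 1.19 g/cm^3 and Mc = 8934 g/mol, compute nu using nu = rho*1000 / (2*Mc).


nu = rho * 1000 / (2 * Mc)
nu = 1.19 * 1000 / (2 * 8934)
nu = 1190.0 / 17868
nu = 0.0666 mol/L

0.0666 mol/L


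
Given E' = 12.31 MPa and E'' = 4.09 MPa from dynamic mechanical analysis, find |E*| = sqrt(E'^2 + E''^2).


|E*| = sqrt(E'^2 + E''^2)
= sqrt(12.31^2 + 4.09^2)
= sqrt(151.5361 + 16.7281)
= 12.972 MPa

12.972 MPa


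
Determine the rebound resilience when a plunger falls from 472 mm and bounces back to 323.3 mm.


Resilience = h_rebound / h_drop * 100
= 323.3 / 472 * 100
= 68.5%

68.5%


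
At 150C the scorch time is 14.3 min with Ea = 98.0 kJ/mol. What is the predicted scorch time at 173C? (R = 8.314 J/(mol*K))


Convert temperatures: T1 = 150 + 273.15 = 423.15 K, T2 = 173 + 273.15 = 446.15 K
ts2_new = 14.3 * exp(98000 / 8.314 * (1/446.15 - 1/423.15))
1/T2 - 1/T1 = -1.2183e-04
ts2_new = 3.4 min

3.4 min


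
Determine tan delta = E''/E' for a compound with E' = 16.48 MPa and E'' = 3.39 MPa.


tan delta = E'' / E'
= 3.39 / 16.48
= 0.2057

tan delta = 0.2057


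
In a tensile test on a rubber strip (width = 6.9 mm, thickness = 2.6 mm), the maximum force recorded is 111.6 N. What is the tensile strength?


Area = width * thickness = 6.9 * 2.6 = 17.94 mm^2
TS = force / area = 111.6 / 17.94 = 6.22 MPa

6.22 MPa


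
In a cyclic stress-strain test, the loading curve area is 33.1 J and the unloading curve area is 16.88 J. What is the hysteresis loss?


Hysteresis loss = loading - unloading
= 33.1 - 16.88
= 16.22 J

16.22 J


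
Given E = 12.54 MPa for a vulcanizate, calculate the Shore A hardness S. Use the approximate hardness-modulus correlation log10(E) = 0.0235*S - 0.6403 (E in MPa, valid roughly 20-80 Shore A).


log10(E) = 0.0235*S - 0.6403  =>  S = (log10(E) + 0.6403) / 0.0235
log10(12.54) = 1.098298
S = (1.098298 + 0.6403) / 0.0235 = 1.738598 / 0.0235
S = 74.0

Shore A = 74.0


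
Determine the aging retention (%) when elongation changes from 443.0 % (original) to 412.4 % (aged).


Retention = aged / original * 100
= 412.4 / 443.0 * 100
= 93.1%

93.1%


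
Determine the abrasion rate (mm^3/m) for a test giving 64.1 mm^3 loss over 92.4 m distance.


Rate = volume_loss / distance
= 64.1 / 92.4
= 0.694 mm^3/m

0.694 mm^3/m


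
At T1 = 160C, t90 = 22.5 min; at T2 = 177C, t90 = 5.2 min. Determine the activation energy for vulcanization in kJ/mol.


T1 = 433.15 K, T2 = 450.15 K
1/T1 - 1/T2 = 8.7187e-05
ln(t1/t2) = ln(22.5/5.2) = 1.4649
Ea = 8.314 * 1.4649 / 8.7187e-05 = 139685.6551 J/mol
Ea = 139.69 kJ/mol

139.69 kJ/mol


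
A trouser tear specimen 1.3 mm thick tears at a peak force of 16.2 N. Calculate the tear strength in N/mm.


Tear strength = force / thickness
= 16.2 / 1.3
= 12.46 N/mm

12.46 N/mm


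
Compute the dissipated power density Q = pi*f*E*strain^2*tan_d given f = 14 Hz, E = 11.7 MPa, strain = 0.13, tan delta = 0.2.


Q = pi * f * E * strain^2 * tan_d
= pi * 14 * 11.7 * 0.13^2 * 0.2
= pi * 14 * 11.7 * 0.0169 * 0.2
= 1.7393

Q = 1.7393


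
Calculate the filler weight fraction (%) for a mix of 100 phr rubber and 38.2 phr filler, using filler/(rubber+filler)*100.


Filler % = filler / (rubber + filler) * 100
= 38.2 / (100 + 38.2) * 100
= 38.2 / 138.2 * 100
= 27.64%

27.64%


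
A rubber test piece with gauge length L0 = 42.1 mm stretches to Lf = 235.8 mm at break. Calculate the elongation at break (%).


Elongation = (Lf - L0) / L0 * 100
= (235.8 - 42.1) / 42.1 * 100
= 193.7 / 42.1 * 100
= 460.1%

460.1%


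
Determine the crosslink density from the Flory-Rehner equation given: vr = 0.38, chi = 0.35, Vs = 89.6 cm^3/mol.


ln(1 - vr) = ln(1 - 0.38) = -0.4780
Numerator = -((-0.4780) + 0.38 + 0.35 * 0.38^2) = 0.0475
Denominator = 89.6 * (0.38^(1/3) - 0.38/2) = 47.8747
nu = 0.0475 / 47.8747 = 9.9209e-04 mol/cm^3

9.9209e-04 mol/cm^3


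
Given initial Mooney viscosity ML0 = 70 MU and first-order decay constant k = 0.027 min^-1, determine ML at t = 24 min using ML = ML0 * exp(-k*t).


ML = ML0 * exp(-k * t)
ML = 70 * exp(-0.027 * 24)
ML = 70 * 0.5231
ML = 36.62 MU

36.62 MU


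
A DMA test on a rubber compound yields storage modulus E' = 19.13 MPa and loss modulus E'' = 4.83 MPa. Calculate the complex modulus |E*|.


|E*| = sqrt(E'^2 + E''^2)
= sqrt(19.13^2 + 4.83^2)
= sqrt(365.9569 + 23.3289)
= 19.73 MPa

19.73 MPa


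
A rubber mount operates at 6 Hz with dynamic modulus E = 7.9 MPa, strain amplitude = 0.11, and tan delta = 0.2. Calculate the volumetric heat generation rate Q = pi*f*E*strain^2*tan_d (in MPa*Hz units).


Q = pi * f * E * strain^2 * tan_d
= pi * 6 * 7.9 * 0.11^2 * 0.2
= pi * 6 * 7.9 * 0.0121 * 0.2
= 0.3604

Q = 0.3604


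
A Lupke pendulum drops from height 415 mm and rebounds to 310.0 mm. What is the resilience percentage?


Resilience = h_rebound / h_drop * 100
= 310.0 / 415 * 100
= 74.7%

74.7%


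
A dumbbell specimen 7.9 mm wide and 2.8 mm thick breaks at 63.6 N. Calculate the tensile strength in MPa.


Area = width * thickness = 7.9 * 2.8 = 22.12 mm^2
TS = force / area = 63.6 / 22.12 = 2.88 MPa

2.88 MPa


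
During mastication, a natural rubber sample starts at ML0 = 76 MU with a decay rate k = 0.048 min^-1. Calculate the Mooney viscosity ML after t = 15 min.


ML = ML0 * exp(-k * t)
ML = 76 * exp(-0.048 * 15)
ML = 76 * 0.4868
ML = 36.99 MU

36.99 MU
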